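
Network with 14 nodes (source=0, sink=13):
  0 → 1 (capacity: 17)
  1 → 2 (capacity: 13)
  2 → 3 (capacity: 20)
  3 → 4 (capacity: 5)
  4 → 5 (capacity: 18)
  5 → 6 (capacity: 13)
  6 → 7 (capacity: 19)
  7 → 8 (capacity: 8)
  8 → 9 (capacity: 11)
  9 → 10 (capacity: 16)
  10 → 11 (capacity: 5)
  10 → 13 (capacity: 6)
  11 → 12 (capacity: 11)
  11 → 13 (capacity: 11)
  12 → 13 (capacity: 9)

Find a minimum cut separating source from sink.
Min cut value = 5, edges: (3,4)

Min cut value: 5
Partition: S = [0, 1, 2, 3], T = [4, 5, 6, 7, 8, 9, 10, 11, 12, 13]
Cut edges: (3,4)

By max-flow min-cut theorem, max flow = min cut = 5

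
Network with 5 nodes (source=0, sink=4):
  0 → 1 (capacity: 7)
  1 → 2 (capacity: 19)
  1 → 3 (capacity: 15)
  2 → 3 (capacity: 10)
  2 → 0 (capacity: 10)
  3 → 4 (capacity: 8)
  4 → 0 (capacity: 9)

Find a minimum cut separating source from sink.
Min cut value = 7, edges: (0,1)

Min cut value: 7
Partition: S = [0], T = [1, 2, 3, 4]
Cut edges: (0,1)

By max-flow min-cut theorem, max flow = min cut = 7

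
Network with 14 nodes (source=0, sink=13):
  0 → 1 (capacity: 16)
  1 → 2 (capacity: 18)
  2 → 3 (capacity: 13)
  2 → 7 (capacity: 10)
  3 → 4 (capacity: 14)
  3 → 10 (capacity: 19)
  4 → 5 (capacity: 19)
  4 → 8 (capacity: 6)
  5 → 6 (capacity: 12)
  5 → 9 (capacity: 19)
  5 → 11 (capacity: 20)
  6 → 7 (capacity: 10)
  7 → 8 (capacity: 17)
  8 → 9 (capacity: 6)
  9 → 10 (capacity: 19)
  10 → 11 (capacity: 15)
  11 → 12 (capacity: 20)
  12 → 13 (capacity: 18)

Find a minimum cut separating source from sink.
Min cut value = 16, edges: (0,1)

Min cut value: 16
Partition: S = [0], T = [1, 2, 3, 4, 5, 6, 7, 8, 9, 10, 11, 12, 13]
Cut edges: (0,1)

By max-flow min-cut theorem, max flow = min cut = 16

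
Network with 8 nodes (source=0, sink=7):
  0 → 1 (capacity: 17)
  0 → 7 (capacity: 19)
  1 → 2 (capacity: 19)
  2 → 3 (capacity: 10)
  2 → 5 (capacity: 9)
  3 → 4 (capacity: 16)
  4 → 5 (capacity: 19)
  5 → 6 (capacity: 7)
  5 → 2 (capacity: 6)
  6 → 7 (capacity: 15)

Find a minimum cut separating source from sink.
Min cut value = 26, edges: (0,7), (5,6)

Min cut value: 26
Partition: S = [0, 1, 2, 3, 4, 5], T = [6, 7]
Cut edges: (0,7), (5,6)

By max-flow min-cut theorem, max flow = min cut = 26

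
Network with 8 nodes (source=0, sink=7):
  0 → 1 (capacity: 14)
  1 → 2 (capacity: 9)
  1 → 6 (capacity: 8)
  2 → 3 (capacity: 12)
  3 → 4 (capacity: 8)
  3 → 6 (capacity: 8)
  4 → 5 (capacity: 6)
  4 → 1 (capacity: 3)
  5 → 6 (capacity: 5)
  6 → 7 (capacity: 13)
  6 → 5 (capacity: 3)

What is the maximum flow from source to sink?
Maximum flow = 13

Max flow: 13

Flow assignment:
  0 → 1: 13/14
  1 → 2: 6/9
  1 → 6: 7/8
  2 → 3: 6/12
  3 → 6: 6/8
  6 → 7: 13/13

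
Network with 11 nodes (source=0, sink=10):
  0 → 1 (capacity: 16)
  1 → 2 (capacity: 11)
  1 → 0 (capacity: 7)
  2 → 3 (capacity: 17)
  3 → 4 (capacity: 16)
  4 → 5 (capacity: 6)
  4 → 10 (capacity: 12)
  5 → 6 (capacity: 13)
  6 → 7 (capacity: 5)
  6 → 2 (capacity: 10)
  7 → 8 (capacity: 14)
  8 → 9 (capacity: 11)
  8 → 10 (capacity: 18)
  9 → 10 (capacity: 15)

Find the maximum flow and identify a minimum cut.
Max flow = 11, Min cut edges: (1,2)

Maximum flow: 11
Minimum cut: (1,2)
Partition: S = [0, 1], T = [2, 3, 4, 5, 6, 7, 8, 9, 10]

Max-flow min-cut theorem verified: both equal 11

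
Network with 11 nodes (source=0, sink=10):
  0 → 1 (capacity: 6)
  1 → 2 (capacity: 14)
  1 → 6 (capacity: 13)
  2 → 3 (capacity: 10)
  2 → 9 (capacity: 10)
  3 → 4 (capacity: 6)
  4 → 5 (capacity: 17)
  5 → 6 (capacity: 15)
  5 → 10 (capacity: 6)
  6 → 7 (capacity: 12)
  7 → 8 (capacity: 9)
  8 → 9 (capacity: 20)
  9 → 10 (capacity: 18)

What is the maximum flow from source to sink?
Maximum flow = 6

Max flow: 6

Flow assignment:
  0 → 1: 6/6
  1 → 2: 6/14
  2 → 9: 6/10
  9 → 10: 6/18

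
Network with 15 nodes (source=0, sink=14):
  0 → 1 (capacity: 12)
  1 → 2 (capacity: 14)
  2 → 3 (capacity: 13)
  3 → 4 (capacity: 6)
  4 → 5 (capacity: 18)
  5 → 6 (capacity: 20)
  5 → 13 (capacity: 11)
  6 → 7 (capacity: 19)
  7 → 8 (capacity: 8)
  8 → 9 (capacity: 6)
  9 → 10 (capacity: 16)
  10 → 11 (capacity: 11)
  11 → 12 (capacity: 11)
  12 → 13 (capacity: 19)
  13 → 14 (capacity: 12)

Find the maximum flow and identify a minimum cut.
Max flow = 6, Min cut edges: (3,4)

Maximum flow: 6
Minimum cut: (3,4)
Partition: S = [0, 1, 2, 3], T = [4, 5, 6, 7, 8, 9, 10, 11, 12, 13, 14]

Max-flow min-cut theorem verified: both equal 6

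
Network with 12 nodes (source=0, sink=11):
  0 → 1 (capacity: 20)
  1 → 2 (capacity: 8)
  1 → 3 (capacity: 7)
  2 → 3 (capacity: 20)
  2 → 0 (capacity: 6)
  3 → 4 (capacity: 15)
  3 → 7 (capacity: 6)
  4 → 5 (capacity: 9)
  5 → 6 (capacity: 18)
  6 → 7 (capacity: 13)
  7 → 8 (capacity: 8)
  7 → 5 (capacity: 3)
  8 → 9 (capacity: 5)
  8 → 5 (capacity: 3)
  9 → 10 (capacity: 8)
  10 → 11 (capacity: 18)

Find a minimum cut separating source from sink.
Min cut value = 5, edges: (8,9)

Min cut value: 5
Partition: S = [0, 1, 2, 3, 4, 5, 6, 7, 8], T = [9, 10, 11]
Cut edges: (8,9)

By max-flow min-cut theorem, max flow = min cut = 5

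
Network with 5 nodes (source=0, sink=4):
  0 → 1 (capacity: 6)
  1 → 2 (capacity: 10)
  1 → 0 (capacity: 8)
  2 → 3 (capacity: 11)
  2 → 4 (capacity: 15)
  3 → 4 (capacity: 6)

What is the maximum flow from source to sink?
Maximum flow = 6

Max flow: 6

Flow assignment:
  0 → 1: 6/6
  1 → 2: 6/10
  2 → 4: 6/15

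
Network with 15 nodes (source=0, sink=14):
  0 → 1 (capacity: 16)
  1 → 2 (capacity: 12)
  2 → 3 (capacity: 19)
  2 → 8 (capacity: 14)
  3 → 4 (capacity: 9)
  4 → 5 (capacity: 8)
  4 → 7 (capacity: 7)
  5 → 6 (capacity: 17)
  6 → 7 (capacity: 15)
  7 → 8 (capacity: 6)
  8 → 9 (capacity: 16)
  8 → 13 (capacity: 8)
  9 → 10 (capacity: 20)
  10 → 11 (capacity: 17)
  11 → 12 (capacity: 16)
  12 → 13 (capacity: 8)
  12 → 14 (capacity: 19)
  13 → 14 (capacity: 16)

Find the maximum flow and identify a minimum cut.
Max flow = 12, Min cut edges: (1,2)

Maximum flow: 12
Minimum cut: (1,2)
Partition: S = [0, 1], T = [2, 3, 4, 5, 6, 7, 8, 9, 10, 11, 12, 13, 14]

Max-flow min-cut theorem verified: both equal 12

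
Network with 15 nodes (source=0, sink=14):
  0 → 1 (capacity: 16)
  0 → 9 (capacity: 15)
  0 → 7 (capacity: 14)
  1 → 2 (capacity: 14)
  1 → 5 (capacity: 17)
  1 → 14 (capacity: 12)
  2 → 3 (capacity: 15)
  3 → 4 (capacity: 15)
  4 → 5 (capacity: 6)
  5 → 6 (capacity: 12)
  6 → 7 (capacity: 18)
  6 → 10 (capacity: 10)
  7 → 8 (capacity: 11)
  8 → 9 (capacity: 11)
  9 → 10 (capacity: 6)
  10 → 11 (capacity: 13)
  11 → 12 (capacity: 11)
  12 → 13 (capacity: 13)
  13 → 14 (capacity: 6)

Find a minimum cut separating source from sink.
Min cut value = 18, edges: (1,14), (13,14)

Min cut value: 18
Partition: S = [0, 1, 2, 3, 4, 5, 6, 7, 8, 9, 10, 11, 12, 13], T = [14]
Cut edges: (1,14), (13,14)

By max-flow min-cut theorem, max flow = min cut = 18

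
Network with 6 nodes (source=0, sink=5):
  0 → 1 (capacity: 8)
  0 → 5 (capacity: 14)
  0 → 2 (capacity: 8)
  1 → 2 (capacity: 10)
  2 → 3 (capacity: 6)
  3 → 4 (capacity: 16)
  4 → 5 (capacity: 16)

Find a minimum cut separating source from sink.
Min cut value = 20, edges: (0,5), (2,3)

Min cut value: 20
Partition: S = [0, 1, 2], T = [3, 4, 5]
Cut edges: (0,5), (2,3)

By max-flow min-cut theorem, max flow = min cut = 20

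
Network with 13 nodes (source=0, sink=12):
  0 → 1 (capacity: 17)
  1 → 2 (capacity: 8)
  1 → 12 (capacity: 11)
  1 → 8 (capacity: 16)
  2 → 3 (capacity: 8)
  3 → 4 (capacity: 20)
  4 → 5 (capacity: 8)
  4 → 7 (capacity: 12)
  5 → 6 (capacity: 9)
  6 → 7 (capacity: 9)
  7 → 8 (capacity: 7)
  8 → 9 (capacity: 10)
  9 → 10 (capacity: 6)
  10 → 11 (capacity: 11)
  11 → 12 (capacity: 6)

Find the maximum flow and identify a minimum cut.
Max flow = 17, Min cut edges: (1,12), (11,12)

Maximum flow: 17
Minimum cut: (1,12), (11,12)
Partition: S = [0, 1, 2, 3, 4, 5, 6, 7, 8, 9, 10, 11], T = [12]

Max-flow min-cut theorem verified: both equal 17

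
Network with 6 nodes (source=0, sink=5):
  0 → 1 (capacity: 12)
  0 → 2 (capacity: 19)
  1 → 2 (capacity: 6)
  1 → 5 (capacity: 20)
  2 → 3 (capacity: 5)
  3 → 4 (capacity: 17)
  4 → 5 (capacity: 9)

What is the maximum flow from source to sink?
Maximum flow = 17

Max flow: 17

Flow assignment:
  0 → 1: 12/12
  0 → 2: 5/19
  1 → 5: 12/20
  2 → 3: 5/5
  3 → 4: 5/17
  4 → 5: 5/9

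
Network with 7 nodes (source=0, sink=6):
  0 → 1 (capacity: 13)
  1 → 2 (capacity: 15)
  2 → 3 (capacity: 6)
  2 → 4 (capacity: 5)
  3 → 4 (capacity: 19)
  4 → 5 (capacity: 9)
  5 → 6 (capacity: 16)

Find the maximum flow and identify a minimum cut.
Max flow = 9, Min cut edges: (4,5)

Maximum flow: 9
Minimum cut: (4,5)
Partition: S = [0, 1, 2, 3, 4], T = [5, 6]

Max-flow min-cut theorem verified: both equal 9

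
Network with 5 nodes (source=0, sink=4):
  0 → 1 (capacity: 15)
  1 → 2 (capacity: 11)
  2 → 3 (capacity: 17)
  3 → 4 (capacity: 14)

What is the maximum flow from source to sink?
Maximum flow = 11

Max flow: 11

Flow assignment:
  0 → 1: 11/15
  1 → 2: 11/11
  2 → 3: 11/17
  3 → 4: 11/14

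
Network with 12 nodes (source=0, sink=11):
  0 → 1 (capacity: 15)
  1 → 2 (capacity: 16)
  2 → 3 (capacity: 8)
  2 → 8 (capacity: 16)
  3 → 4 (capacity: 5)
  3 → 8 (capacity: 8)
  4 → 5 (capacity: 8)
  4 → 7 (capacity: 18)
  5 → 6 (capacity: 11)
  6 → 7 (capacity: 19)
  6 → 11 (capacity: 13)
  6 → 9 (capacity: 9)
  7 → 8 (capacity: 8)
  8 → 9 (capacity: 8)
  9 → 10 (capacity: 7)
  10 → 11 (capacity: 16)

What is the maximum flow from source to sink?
Maximum flow = 12

Max flow: 12

Flow assignment:
  0 → 1: 12/15
  1 → 2: 12/16
  2 → 3: 5/8
  2 → 8: 7/16
  3 → 4: 5/5
  4 → 5: 5/8
  5 → 6: 5/11
  6 → 11: 5/13
  8 → 9: 7/8
  9 → 10: 7/7
  10 → 11: 7/16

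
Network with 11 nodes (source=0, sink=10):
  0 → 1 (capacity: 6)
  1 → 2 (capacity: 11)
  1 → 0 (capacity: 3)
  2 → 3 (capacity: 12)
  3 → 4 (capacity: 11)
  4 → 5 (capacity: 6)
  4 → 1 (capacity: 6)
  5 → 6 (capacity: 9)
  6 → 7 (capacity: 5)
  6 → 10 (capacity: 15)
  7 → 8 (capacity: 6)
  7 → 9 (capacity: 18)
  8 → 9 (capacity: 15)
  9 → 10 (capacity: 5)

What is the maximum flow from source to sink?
Maximum flow = 6

Max flow: 6

Flow assignment:
  0 → 1: 6/6
  1 → 2: 6/11
  2 → 3: 6/12
  3 → 4: 6/11
  4 → 5: 6/6
  5 → 6: 6/9
  6 → 10: 6/15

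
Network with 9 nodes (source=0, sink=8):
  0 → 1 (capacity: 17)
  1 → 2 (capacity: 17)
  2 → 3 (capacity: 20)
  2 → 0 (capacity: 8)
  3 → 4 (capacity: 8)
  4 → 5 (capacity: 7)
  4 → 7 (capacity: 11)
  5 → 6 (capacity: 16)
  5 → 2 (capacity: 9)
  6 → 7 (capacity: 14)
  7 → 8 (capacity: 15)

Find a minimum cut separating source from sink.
Min cut value = 8, edges: (3,4)

Min cut value: 8
Partition: S = [0, 1, 2, 3], T = [4, 5, 6, 7, 8]
Cut edges: (3,4)

By max-flow min-cut theorem, max flow = min cut = 8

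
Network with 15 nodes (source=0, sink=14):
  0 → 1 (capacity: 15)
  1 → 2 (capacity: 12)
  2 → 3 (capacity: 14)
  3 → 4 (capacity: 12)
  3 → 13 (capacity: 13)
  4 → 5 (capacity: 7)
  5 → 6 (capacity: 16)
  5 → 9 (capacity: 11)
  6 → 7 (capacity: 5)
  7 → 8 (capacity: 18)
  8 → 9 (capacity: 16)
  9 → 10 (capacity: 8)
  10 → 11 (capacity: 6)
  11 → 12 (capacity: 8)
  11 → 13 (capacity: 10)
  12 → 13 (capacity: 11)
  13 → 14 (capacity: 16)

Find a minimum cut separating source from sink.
Min cut value = 12, edges: (1,2)

Min cut value: 12
Partition: S = [0, 1], T = [2, 3, 4, 5, 6, 7, 8, 9, 10, 11, 12, 13, 14]
Cut edges: (1,2)

By max-flow min-cut theorem, max flow = min cut = 12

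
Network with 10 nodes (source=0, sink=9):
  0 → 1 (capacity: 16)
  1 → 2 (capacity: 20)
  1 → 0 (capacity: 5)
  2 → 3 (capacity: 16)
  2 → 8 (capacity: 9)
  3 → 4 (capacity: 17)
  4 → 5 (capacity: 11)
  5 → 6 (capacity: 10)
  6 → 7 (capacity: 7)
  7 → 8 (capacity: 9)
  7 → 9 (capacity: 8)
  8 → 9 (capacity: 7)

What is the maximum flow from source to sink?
Maximum flow = 14

Max flow: 14

Flow assignment:
  0 → 1: 14/16
  1 → 2: 14/20
  2 → 3: 7/16
  2 → 8: 7/9
  3 → 4: 7/17
  4 → 5: 7/11
  5 → 6: 7/10
  6 → 7: 7/7
  7 → 9: 7/8
  8 → 9: 7/7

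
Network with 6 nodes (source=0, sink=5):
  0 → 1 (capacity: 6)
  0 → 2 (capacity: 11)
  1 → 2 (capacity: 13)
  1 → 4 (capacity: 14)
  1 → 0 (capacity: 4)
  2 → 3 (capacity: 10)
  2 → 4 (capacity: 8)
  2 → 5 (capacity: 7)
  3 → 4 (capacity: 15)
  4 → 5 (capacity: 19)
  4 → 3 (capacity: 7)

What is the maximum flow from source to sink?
Maximum flow = 17

Max flow: 17

Flow assignment:
  0 → 1: 6/6
  0 → 2: 11/11
  1 → 2: 4/13
  1 → 4: 2/14
  2 → 4: 8/8
  2 → 5: 7/7
  4 → 5: 10/19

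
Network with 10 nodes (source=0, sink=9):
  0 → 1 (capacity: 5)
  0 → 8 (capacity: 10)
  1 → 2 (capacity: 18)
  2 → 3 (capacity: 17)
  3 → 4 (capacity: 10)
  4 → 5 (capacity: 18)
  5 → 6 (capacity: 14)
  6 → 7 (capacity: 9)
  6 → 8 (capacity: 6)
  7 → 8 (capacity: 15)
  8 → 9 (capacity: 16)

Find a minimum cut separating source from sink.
Min cut value = 15, edges: (0,1), (0,8)

Min cut value: 15
Partition: S = [0], T = [1, 2, 3, 4, 5, 6, 7, 8, 9]
Cut edges: (0,1), (0,8)

By max-flow min-cut theorem, max flow = min cut = 15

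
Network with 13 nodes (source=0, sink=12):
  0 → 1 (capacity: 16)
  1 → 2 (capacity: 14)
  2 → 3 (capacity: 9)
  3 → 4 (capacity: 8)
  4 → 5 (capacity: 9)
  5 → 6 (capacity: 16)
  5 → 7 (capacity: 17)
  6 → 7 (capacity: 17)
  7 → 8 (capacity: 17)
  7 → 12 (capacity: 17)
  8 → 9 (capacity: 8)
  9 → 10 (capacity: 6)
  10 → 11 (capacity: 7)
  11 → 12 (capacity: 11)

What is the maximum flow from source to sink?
Maximum flow = 8

Max flow: 8

Flow assignment:
  0 → 1: 8/16
  1 → 2: 8/14
  2 → 3: 8/9
  3 → 4: 8/8
  4 → 5: 8/9
  5 → 7: 8/17
  7 → 12: 8/17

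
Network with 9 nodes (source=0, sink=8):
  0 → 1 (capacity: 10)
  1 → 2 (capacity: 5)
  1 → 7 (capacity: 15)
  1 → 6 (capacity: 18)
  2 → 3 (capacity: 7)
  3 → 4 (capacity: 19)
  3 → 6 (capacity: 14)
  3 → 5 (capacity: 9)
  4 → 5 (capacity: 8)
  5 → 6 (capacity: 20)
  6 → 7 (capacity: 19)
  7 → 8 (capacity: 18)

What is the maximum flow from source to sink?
Maximum flow = 10

Max flow: 10

Flow assignment:
  0 → 1: 10/10
  1 → 7: 10/15
  7 → 8: 10/18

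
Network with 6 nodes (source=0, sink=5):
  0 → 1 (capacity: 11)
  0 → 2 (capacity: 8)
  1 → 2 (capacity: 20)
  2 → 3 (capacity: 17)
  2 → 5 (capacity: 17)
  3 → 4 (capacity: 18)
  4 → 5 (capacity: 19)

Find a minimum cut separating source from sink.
Min cut value = 19, edges: (0,1), (0,2)

Min cut value: 19
Partition: S = [0], T = [1, 2, 3, 4, 5]
Cut edges: (0,1), (0,2)

By max-flow min-cut theorem, max flow = min cut = 19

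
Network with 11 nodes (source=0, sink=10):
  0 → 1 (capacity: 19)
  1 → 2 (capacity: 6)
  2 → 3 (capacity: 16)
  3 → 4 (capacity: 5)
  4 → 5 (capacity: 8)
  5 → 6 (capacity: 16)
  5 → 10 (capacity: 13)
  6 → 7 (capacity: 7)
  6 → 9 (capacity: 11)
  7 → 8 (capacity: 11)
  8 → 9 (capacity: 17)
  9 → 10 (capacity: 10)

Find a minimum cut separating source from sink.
Min cut value = 5, edges: (3,4)

Min cut value: 5
Partition: S = [0, 1, 2, 3], T = [4, 5, 6, 7, 8, 9, 10]
Cut edges: (3,4)

By max-flow min-cut theorem, max flow = min cut = 5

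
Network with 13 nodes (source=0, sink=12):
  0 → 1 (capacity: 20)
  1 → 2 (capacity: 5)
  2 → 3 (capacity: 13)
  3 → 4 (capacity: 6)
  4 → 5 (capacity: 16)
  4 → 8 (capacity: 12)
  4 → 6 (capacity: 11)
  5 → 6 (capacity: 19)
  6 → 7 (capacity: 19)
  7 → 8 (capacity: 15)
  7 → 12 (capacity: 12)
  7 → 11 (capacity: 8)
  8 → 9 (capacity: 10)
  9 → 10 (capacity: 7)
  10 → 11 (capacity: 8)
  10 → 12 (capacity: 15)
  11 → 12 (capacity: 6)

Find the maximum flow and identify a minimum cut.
Max flow = 5, Min cut edges: (1,2)

Maximum flow: 5
Minimum cut: (1,2)
Partition: S = [0, 1], T = [2, 3, 4, 5, 6, 7, 8, 9, 10, 11, 12]

Max-flow min-cut theorem verified: both equal 5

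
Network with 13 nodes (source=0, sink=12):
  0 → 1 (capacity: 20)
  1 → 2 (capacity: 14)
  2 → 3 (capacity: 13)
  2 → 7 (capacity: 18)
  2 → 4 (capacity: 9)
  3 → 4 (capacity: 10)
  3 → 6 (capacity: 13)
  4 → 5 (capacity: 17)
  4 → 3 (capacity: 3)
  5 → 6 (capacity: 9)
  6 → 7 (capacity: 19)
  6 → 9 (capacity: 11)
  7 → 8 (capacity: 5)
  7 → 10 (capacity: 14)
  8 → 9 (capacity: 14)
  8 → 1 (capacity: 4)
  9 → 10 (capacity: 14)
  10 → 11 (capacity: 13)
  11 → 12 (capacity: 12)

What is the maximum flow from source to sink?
Maximum flow = 12

Max flow: 12

Flow assignment:
  0 → 1: 12/20
  1 → 2: 12/14
  2 → 7: 12/18
  7 → 10: 12/14
  10 → 11: 12/13
  11 → 12: 12/12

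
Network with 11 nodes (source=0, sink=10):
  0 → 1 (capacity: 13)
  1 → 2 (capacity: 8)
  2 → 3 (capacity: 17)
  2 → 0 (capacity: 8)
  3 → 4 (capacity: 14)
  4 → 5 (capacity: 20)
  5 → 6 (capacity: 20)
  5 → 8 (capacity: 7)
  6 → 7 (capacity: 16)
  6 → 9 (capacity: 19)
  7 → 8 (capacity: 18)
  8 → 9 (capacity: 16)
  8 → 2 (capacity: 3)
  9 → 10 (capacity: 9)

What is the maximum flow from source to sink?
Maximum flow = 8

Max flow: 8

Flow assignment:
  0 → 1: 8/13
  1 → 2: 8/8
  2 → 3: 8/17
  3 → 4: 8/14
  4 → 5: 8/20
  5 → 6: 8/20
  6 → 9: 8/19
  9 → 10: 8/9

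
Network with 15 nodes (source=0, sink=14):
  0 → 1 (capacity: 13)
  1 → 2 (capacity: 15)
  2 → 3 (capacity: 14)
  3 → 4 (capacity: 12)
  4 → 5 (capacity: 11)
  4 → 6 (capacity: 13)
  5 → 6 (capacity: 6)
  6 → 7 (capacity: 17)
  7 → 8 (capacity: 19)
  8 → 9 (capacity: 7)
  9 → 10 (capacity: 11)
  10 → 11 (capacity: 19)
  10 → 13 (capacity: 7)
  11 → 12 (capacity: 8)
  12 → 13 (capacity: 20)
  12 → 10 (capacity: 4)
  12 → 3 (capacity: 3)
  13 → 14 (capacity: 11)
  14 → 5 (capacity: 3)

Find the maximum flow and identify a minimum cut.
Max flow = 7, Min cut edges: (8,9)

Maximum flow: 7
Minimum cut: (8,9)
Partition: S = [0, 1, 2, 3, 4, 5, 6, 7, 8], T = [9, 10, 11, 12, 13, 14]

Max-flow min-cut theorem verified: both equal 7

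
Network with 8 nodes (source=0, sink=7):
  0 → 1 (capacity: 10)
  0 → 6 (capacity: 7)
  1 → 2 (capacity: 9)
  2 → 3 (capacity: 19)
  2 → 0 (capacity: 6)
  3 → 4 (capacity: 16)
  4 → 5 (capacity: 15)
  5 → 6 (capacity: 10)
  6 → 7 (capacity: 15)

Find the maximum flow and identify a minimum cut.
Max flow = 15, Min cut edges: (6,7)

Maximum flow: 15
Minimum cut: (6,7)
Partition: S = [0, 1, 2, 3, 4, 5, 6], T = [7]

Max-flow min-cut theorem verified: both equal 15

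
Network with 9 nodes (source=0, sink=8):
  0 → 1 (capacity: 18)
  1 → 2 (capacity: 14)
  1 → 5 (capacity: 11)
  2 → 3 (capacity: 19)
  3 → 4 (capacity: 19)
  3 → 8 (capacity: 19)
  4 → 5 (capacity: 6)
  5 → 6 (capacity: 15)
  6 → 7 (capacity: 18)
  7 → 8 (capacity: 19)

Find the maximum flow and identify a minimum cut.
Max flow = 18, Min cut edges: (0,1)

Maximum flow: 18
Minimum cut: (0,1)
Partition: S = [0], T = [1, 2, 3, 4, 5, 6, 7, 8]

Max-flow min-cut theorem verified: both equal 18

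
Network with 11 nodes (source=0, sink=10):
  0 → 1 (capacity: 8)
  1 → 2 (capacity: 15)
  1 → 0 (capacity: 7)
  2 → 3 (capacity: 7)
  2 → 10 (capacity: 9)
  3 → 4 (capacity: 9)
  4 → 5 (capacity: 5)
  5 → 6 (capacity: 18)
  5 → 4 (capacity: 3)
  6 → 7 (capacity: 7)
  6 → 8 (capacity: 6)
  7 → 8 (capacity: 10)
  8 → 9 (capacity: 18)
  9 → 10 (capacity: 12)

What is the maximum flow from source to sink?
Maximum flow = 8

Max flow: 8

Flow assignment:
  0 → 1: 8/8
  1 → 2: 8/15
  2 → 10: 8/9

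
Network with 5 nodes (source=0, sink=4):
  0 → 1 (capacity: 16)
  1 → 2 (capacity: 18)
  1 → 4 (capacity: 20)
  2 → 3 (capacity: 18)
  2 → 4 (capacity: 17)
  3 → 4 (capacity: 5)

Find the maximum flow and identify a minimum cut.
Max flow = 16, Min cut edges: (0,1)

Maximum flow: 16
Minimum cut: (0,1)
Partition: S = [0], T = [1, 2, 3, 4]

Max-flow min-cut theorem verified: both equal 16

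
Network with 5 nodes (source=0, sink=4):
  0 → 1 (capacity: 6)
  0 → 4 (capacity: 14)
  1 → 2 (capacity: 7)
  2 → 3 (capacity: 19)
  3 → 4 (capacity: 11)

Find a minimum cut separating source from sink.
Min cut value = 20, edges: (0,1), (0,4)

Min cut value: 20
Partition: S = [0], T = [1, 2, 3, 4]
Cut edges: (0,1), (0,4)

By max-flow min-cut theorem, max flow = min cut = 20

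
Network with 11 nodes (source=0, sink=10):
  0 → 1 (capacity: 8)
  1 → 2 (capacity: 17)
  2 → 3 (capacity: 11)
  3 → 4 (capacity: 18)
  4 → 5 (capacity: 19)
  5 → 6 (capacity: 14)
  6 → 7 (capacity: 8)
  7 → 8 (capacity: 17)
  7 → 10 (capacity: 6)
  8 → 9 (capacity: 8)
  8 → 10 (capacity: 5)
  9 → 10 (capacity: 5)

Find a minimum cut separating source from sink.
Min cut value = 8, edges: (6,7)

Min cut value: 8
Partition: S = [0, 1, 2, 3, 4, 5, 6], T = [7, 8, 9, 10]
Cut edges: (6,7)

By max-flow min-cut theorem, max flow = min cut = 8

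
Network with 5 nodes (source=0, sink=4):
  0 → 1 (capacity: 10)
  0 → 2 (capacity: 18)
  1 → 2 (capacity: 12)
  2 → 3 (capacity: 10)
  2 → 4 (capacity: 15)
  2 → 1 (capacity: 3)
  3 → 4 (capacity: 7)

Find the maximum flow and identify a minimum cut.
Max flow = 22, Min cut edges: (2,4), (3,4)

Maximum flow: 22
Minimum cut: (2,4), (3,4)
Partition: S = [0, 1, 2, 3], T = [4]

Max-flow min-cut theorem verified: both equal 22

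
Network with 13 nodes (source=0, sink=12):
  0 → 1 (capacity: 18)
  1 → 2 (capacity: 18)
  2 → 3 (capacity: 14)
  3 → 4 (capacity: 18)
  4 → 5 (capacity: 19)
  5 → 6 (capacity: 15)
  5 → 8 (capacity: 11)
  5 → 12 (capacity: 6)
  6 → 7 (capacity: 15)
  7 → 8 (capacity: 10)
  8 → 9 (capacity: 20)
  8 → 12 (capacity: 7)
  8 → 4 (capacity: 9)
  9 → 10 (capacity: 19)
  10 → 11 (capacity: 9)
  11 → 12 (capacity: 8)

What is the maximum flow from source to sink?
Maximum flow = 14

Max flow: 14

Flow assignment:
  0 → 1: 14/18
  1 → 2: 14/18
  2 → 3: 14/14
  3 → 4: 14/18
  4 → 5: 14/19
  5 → 8: 8/11
  5 → 12: 6/6
  8 → 9: 1/20
  8 → 12: 7/7
  9 → 10: 1/19
  10 → 11: 1/9
  11 → 12: 1/8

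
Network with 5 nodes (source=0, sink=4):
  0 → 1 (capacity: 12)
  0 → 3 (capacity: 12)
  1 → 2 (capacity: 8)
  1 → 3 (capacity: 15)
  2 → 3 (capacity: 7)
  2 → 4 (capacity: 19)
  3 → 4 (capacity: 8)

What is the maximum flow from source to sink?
Maximum flow = 16

Max flow: 16

Flow assignment:
  0 → 1: 8/12
  0 → 3: 8/12
  1 → 2: 8/8
  2 → 4: 8/19
  3 → 4: 8/8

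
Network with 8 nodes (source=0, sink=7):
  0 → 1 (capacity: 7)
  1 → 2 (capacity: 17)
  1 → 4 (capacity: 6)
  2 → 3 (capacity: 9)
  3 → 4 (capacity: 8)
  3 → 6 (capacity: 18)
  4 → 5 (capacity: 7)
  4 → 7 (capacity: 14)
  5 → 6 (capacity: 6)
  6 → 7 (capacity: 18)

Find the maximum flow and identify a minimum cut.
Max flow = 7, Min cut edges: (0,1)

Maximum flow: 7
Minimum cut: (0,1)
Partition: S = [0], T = [1, 2, 3, 4, 5, 6, 7]

Max-flow min-cut theorem verified: both equal 7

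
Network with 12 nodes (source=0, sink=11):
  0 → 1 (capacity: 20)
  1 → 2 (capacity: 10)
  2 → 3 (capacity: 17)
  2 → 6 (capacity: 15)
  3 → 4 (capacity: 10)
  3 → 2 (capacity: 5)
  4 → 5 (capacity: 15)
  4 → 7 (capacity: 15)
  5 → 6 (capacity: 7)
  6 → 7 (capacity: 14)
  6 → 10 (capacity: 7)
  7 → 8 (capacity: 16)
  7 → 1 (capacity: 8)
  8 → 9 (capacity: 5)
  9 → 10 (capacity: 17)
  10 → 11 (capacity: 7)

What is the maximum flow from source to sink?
Maximum flow = 7

Max flow: 7

Flow assignment:
  0 → 1: 7/20
  1 → 2: 10/10
  2 → 3: 3/17
  2 → 6: 7/15
  3 → 4: 3/10
  4 → 7: 3/15
  6 → 10: 7/7
  7 → 1: 3/8
  10 → 11: 7/7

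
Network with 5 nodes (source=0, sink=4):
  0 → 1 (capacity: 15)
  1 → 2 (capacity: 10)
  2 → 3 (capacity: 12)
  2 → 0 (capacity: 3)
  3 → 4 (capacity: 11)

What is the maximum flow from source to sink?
Maximum flow = 10

Max flow: 10

Flow assignment:
  0 → 1: 10/15
  1 → 2: 10/10
  2 → 3: 10/12
  3 → 4: 10/11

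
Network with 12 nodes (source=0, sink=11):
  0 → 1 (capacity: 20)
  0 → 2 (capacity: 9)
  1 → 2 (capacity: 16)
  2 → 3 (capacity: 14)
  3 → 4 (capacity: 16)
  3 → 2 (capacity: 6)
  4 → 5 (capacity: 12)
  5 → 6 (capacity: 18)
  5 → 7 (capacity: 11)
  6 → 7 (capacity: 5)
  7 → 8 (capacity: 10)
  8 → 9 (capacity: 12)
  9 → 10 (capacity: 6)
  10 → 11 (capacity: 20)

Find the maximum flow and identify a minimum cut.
Max flow = 6, Min cut edges: (9,10)

Maximum flow: 6
Minimum cut: (9,10)
Partition: S = [0, 1, 2, 3, 4, 5, 6, 7, 8, 9], T = [10, 11]

Max-flow min-cut theorem verified: both equal 6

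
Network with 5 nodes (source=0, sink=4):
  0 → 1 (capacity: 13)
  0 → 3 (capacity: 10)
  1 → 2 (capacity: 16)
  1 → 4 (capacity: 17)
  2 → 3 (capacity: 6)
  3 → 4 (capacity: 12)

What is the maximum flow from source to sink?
Maximum flow = 23

Max flow: 23

Flow assignment:
  0 → 1: 13/13
  0 → 3: 10/10
  1 → 4: 13/17
  3 → 4: 10/12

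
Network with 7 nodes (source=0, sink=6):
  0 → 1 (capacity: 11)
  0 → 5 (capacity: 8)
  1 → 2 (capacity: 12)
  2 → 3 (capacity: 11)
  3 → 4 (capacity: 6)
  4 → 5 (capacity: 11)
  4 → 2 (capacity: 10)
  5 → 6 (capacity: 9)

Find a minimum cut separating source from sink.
Min cut value = 9, edges: (5,6)

Min cut value: 9
Partition: S = [0, 1, 2, 3, 4, 5], T = [6]
Cut edges: (5,6)

By max-flow min-cut theorem, max flow = min cut = 9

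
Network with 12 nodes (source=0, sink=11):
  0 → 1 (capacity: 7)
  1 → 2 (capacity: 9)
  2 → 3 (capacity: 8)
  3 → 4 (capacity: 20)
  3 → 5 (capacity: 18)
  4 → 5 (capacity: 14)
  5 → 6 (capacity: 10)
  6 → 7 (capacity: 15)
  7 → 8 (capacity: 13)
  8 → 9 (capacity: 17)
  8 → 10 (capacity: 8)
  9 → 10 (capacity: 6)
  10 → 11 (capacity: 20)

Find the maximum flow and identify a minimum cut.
Max flow = 7, Min cut edges: (0,1)

Maximum flow: 7
Minimum cut: (0,1)
Partition: S = [0], T = [1, 2, 3, 4, 5, 6, 7, 8, 9, 10, 11]

Max-flow min-cut theorem verified: both equal 7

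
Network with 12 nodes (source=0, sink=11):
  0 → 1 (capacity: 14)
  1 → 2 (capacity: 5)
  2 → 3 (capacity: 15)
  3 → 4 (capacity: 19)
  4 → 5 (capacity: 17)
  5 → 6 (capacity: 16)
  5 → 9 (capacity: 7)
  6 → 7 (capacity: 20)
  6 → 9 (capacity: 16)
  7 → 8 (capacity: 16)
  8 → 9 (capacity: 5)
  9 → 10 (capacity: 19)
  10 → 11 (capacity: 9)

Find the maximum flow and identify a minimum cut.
Max flow = 5, Min cut edges: (1,2)

Maximum flow: 5
Minimum cut: (1,2)
Partition: S = [0, 1], T = [2, 3, 4, 5, 6, 7, 8, 9, 10, 11]

Max-flow min-cut theorem verified: both equal 5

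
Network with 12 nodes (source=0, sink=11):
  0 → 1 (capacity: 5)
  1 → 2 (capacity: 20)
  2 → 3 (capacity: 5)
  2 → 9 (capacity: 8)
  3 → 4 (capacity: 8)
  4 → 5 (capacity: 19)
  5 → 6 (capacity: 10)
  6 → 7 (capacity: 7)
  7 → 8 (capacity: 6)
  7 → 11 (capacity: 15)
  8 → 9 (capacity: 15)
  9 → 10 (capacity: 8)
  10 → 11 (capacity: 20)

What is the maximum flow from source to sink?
Maximum flow = 5

Max flow: 5

Flow assignment:
  0 → 1: 5/5
  1 → 2: 5/20
  2 → 9: 5/8
  9 → 10: 5/8
  10 → 11: 5/20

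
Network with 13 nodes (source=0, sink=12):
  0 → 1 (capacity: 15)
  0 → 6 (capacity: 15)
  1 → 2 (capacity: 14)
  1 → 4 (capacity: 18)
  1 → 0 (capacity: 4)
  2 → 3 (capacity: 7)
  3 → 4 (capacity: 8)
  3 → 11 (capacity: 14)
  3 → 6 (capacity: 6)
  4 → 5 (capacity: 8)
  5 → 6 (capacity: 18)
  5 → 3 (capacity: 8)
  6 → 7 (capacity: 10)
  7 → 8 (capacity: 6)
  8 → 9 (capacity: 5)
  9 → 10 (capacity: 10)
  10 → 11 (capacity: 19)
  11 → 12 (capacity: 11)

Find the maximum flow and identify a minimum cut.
Max flow = 11, Min cut edges: (11,12)

Maximum flow: 11
Minimum cut: (11,12)
Partition: S = [0, 1, 2, 3, 4, 5, 6, 7, 8, 9, 10, 11], T = [12]

Max-flow min-cut theorem verified: both equal 11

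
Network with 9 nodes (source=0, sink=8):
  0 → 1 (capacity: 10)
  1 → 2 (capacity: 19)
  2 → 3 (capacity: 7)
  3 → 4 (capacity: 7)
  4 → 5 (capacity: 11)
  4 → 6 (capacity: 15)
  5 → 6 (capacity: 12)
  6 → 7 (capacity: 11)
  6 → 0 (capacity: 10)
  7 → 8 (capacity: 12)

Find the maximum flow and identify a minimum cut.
Max flow = 7, Min cut edges: (3,4)

Maximum flow: 7
Minimum cut: (3,4)
Partition: S = [0, 1, 2, 3], T = [4, 5, 6, 7, 8]

Max-flow min-cut theorem verified: both equal 7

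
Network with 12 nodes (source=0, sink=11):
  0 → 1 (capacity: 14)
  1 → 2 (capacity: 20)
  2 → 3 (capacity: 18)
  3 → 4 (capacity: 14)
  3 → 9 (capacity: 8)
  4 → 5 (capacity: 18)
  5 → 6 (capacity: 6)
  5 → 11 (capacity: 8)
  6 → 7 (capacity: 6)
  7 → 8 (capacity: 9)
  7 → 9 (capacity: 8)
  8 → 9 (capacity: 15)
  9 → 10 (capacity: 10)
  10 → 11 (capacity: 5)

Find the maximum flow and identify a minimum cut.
Max flow = 13, Min cut edges: (5,11), (10,11)

Maximum flow: 13
Minimum cut: (5,11), (10,11)
Partition: S = [0, 1, 2, 3, 4, 5, 6, 7, 8, 9, 10], T = [11]

Max-flow min-cut theorem verified: both equal 13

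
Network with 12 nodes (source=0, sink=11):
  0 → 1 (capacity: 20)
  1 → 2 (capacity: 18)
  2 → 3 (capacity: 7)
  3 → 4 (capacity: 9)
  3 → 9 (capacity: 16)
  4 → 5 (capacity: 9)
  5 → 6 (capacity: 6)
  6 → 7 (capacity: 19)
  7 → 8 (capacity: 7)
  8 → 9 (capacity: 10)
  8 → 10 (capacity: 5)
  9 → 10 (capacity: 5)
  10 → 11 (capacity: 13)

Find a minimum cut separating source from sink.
Min cut value = 7, edges: (2,3)

Min cut value: 7
Partition: S = [0, 1, 2], T = [3, 4, 5, 6, 7, 8, 9, 10, 11]
Cut edges: (2,3)

By max-flow min-cut theorem, max flow = min cut = 7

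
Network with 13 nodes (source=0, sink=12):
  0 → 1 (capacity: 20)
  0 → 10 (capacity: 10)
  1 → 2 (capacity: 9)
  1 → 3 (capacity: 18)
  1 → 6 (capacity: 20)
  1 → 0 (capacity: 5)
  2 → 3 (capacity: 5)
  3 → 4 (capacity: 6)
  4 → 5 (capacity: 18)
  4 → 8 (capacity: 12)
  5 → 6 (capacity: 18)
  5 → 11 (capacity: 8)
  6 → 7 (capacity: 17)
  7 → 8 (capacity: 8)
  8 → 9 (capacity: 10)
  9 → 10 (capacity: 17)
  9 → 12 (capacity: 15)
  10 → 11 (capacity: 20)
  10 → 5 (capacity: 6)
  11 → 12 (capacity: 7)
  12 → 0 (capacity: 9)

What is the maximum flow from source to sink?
Maximum flow = 17

Max flow: 17

Flow assignment:
  0 → 1: 14/20
  0 → 10: 3/10
  1 → 3: 6/18
  1 → 6: 8/20
  3 → 4: 6/6
  4 → 5: 4/18
  4 → 8: 2/12
  5 → 11: 4/8
  6 → 7: 8/17
  7 → 8: 8/8
  8 → 9: 10/10
  9 → 12: 10/15
  10 → 11: 3/20
  11 → 12: 7/7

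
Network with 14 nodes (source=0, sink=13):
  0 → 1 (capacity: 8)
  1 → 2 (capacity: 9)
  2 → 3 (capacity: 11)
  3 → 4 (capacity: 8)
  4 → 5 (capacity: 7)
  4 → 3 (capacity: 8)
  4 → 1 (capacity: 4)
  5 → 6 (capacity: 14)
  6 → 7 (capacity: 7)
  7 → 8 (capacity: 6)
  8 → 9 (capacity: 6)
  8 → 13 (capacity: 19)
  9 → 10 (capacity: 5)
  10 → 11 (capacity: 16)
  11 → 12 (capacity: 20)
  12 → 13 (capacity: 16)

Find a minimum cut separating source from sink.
Min cut value = 6, edges: (7,8)

Min cut value: 6
Partition: S = [0, 1, 2, 3, 4, 5, 6, 7], T = [8, 9, 10, 11, 12, 13]
Cut edges: (7,8)

By max-flow min-cut theorem, max flow = min cut = 6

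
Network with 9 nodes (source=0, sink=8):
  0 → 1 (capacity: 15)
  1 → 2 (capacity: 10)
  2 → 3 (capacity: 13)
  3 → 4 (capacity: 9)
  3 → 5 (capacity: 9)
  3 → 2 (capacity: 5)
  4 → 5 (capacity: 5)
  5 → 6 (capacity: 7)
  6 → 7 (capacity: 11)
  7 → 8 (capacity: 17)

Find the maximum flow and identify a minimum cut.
Max flow = 7, Min cut edges: (5,6)

Maximum flow: 7
Minimum cut: (5,6)
Partition: S = [0, 1, 2, 3, 4, 5], T = [6, 7, 8]

Max-flow min-cut theorem verified: both equal 7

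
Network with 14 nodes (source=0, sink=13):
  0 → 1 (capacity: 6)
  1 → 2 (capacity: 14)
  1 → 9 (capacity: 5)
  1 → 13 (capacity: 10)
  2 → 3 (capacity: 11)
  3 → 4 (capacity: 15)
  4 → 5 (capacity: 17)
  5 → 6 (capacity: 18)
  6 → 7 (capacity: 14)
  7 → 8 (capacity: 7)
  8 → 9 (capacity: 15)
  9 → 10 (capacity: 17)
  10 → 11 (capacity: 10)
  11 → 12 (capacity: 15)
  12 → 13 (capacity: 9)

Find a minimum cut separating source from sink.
Min cut value = 6, edges: (0,1)

Min cut value: 6
Partition: S = [0], T = [1, 2, 3, 4, 5, 6, 7, 8, 9, 10, 11, 12, 13]
Cut edges: (0,1)

By max-flow min-cut theorem, max flow = min cut = 6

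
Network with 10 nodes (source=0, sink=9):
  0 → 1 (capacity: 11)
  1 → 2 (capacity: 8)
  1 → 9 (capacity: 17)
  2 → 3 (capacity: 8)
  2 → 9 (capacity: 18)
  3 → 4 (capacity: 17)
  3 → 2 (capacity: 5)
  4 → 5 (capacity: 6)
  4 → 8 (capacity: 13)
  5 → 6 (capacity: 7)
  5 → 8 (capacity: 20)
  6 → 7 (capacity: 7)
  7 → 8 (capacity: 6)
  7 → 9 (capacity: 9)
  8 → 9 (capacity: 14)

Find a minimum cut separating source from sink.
Min cut value = 11, edges: (0,1)

Min cut value: 11
Partition: S = [0], T = [1, 2, 3, 4, 5, 6, 7, 8, 9]
Cut edges: (0,1)

By max-flow min-cut theorem, max flow = min cut = 11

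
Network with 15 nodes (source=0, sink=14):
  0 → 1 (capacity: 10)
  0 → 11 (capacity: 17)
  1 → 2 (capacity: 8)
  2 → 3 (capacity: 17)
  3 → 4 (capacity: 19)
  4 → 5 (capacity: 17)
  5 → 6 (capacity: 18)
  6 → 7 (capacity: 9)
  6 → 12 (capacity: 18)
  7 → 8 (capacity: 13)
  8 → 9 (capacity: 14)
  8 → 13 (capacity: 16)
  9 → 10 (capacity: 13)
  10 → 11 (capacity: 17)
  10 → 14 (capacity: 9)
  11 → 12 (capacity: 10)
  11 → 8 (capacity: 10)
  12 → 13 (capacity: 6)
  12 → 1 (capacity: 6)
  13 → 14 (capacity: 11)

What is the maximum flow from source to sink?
Maximum flow = 20

Max flow: 20

Flow assignment:
  0 → 1: 8/10
  0 → 11: 12/17
  1 → 2: 8/8
  2 → 3: 8/17
  3 → 4: 8/19
  4 → 5: 8/17
  5 → 6: 8/18
  6 → 7: 8/9
  7 → 8: 8/13
  8 → 9: 13/14
  8 → 13: 5/16
  9 → 10: 13/13
  10 → 11: 4/17
  10 → 14: 9/9
  11 → 12: 6/10
  11 → 8: 10/10
  12 → 13: 6/6
  13 → 14: 11/11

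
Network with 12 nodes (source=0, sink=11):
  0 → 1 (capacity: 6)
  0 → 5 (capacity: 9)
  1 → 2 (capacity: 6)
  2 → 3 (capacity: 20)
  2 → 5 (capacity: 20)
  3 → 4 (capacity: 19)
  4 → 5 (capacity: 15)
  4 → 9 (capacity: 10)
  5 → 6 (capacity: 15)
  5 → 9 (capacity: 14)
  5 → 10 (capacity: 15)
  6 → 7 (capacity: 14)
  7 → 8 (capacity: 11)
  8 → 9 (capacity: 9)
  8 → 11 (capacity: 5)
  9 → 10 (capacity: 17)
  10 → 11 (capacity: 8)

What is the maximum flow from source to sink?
Maximum flow = 13

Max flow: 13

Flow assignment:
  0 → 1: 6/6
  0 → 5: 7/9
  1 → 2: 6/6
  2 → 5: 6/20
  5 → 6: 5/15
  5 → 10: 8/15
  6 → 7: 5/14
  7 → 8: 5/11
  8 → 11: 5/5
  10 → 11: 8/8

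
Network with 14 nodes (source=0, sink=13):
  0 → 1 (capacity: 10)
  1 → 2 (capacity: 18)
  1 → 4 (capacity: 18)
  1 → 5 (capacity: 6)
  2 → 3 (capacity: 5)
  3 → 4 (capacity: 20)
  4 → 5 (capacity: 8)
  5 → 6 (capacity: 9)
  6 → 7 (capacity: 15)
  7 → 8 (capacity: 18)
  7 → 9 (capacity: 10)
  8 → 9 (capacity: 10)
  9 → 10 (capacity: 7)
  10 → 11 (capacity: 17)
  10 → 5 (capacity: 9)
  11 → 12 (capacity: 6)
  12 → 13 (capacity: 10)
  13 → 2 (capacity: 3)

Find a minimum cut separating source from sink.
Min cut value = 6, edges: (11,12)

Min cut value: 6
Partition: S = [0, 1, 2, 3, 4, 5, 6, 7, 8, 9, 10, 11], T = [12, 13]
Cut edges: (11,12)

By max-flow min-cut theorem, max flow = min cut = 6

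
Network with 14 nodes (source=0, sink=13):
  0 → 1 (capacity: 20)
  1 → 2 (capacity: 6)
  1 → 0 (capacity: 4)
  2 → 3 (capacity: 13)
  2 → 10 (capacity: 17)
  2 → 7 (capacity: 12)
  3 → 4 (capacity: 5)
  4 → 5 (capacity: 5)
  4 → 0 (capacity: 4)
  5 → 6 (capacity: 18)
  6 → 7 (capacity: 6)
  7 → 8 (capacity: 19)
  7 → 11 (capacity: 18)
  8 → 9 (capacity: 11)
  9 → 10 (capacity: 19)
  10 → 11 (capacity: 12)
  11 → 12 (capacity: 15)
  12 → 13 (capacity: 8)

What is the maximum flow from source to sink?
Maximum flow = 6

Max flow: 6

Flow assignment:
  0 → 1: 6/20
  1 → 2: 6/6
  2 → 10: 6/17
  10 → 11: 6/12
  11 → 12: 6/15
  12 → 13: 6/8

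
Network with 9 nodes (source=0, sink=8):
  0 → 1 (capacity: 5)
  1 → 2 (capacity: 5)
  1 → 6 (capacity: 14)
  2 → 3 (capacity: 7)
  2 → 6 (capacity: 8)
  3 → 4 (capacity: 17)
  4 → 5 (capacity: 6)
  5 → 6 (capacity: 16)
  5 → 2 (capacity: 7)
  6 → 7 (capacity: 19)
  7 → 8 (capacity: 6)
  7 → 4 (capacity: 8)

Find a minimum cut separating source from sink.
Min cut value = 5, edges: (0,1)

Min cut value: 5
Partition: S = [0], T = [1, 2, 3, 4, 5, 6, 7, 8]
Cut edges: (0,1)

By max-flow min-cut theorem, max flow = min cut = 5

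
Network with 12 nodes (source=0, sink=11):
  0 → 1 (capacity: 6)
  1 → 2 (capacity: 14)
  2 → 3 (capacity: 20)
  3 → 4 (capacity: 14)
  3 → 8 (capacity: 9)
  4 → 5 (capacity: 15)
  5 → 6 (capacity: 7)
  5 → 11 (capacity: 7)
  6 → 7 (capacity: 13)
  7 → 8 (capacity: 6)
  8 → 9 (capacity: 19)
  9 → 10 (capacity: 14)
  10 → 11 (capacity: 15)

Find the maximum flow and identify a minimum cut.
Max flow = 6, Min cut edges: (0,1)

Maximum flow: 6
Minimum cut: (0,1)
Partition: S = [0], T = [1, 2, 3, 4, 5, 6, 7, 8, 9, 10, 11]

Max-flow min-cut theorem verified: both equal 6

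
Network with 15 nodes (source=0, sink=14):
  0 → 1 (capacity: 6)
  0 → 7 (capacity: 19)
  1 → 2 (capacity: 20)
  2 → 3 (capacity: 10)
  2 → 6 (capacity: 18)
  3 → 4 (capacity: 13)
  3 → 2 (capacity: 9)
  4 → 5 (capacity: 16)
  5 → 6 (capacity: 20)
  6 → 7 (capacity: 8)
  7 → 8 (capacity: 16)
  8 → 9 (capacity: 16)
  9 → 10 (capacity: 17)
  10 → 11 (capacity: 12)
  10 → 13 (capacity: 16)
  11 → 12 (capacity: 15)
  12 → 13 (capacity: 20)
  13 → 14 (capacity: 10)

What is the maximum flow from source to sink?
Maximum flow = 10

Max flow: 10

Flow assignment:
  0 → 1: 6/6
  0 → 7: 4/19
  1 → 2: 6/20
  2 → 6: 6/18
  6 → 7: 6/8
  7 → 8: 10/16
  8 → 9: 10/16
  9 → 10: 10/17
  10 → 13: 10/16
  13 → 14: 10/10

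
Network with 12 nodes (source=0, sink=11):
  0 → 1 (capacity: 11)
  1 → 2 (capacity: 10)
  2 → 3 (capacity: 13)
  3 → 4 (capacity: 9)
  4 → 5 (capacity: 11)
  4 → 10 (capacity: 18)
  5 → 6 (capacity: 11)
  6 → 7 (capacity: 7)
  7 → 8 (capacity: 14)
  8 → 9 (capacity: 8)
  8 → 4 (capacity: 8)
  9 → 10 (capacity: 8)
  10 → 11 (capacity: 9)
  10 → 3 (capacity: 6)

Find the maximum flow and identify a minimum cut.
Max flow = 9, Min cut edges: (10,11)

Maximum flow: 9
Minimum cut: (10,11)
Partition: S = [0, 1, 2, 3, 4, 5, 6, 7, 8, 9, 10], T = [11]

Max-flow min-cut theorem verified: both equal 9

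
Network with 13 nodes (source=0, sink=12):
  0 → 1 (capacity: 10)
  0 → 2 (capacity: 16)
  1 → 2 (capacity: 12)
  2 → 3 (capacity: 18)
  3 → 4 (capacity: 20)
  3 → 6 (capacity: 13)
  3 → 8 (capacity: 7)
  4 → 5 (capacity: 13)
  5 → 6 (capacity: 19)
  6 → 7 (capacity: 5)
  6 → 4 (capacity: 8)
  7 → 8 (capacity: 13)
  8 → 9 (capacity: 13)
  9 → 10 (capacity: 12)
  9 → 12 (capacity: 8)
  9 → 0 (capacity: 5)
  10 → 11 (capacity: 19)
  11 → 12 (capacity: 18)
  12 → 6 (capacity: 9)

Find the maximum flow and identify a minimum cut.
Max flow = 12, Min cut edges: (3,8), (6,7)

Maximum flow: 12
Minimum cut: (3,8), (6,7)
Partition: S = [0, 1, 2, 3, 4, 5, 6], T = [7, 8, 9, 10, 11, 12]

Max-flow min-cut theorem verified: both equal 12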